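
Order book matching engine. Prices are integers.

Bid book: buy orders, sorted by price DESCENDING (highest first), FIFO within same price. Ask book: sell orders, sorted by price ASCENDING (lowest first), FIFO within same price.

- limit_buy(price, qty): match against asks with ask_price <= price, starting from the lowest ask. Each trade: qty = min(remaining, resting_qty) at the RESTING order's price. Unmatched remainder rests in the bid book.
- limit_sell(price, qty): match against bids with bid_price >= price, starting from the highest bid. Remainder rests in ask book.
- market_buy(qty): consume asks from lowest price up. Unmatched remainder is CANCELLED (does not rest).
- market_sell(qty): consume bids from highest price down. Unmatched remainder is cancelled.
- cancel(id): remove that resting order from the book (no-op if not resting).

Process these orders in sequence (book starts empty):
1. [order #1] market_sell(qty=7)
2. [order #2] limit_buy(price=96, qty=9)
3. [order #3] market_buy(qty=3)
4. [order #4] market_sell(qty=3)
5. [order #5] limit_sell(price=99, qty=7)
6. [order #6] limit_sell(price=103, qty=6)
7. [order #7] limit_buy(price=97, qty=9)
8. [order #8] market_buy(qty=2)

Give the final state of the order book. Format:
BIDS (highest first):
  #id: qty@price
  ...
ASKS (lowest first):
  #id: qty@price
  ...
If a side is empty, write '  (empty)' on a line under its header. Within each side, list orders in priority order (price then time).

After op 1 [order #1] market_sell(qty=7): fills=none; bids=[-] asks=[-]
After op 2 [order #2] limit_buy(price=96, qty=9): fills=none; bids=[#2:9@96] asks=[-]
After op 3 [order #3] market_buy(qty=3): fills=none; bids=[#2:9@96] asks=[-]
After op 4 [order #4] market_sell(qty=3): fills=#2x#4:3@96; bids=[#2:6@96] asks=[-]
After op 5 [order #5] limit_sell(price=99, qty=7): fills=none; bids=[#2:6@96] asks=[#5:7@99]
After op 6 [order #6] limit_sell(price=103, qty=6): fills=none; bids=[#2:6@96] asks=[#5:7@99 #6:6@103]
After op 7 [order #7] limit_buy(price=97, qty=9): fills=none; bids=[#7:9@97 #2:6@96] asks=[#5:7@99 #6:6@103]
After op 8 [order #8] market_buy(qty=2): fills=#8x#5:2@99; bids=[#7:9@97 #2:6@96] asks=[#5:5@99 #6:6@103]

Answer: BIDS (highest first):
  #7: 9@97
  #2: 6@96
ASKS (lowest first):
  #5: 5@99
  #6: 6@103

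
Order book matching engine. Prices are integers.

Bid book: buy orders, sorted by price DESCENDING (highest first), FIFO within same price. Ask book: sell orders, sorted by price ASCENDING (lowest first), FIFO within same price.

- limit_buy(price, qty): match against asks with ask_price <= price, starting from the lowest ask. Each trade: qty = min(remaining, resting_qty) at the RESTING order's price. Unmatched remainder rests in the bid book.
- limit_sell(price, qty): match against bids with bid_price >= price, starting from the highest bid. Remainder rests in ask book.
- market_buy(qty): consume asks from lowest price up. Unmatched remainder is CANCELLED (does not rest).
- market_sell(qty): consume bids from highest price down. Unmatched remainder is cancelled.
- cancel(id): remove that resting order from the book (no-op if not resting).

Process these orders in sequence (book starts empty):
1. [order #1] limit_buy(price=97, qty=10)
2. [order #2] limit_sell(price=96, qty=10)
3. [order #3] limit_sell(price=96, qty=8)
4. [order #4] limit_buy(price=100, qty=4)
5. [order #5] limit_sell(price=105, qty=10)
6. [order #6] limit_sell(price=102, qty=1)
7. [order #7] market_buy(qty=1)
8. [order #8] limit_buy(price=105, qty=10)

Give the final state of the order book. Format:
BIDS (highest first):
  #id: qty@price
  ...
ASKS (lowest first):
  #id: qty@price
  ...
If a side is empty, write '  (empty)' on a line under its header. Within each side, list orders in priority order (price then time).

After op 1 [order #1] limit_buy(price=97, qty=10): fills=none; bids=[#1:10@97] asks=[-]
After op 2 [order #2] limit_sell(price=96, qty=10): fills=#1x#2:10@97; bids=[-] asks=[-]
After op 3 [order #3] limit_sell(price=96, qty=8): fills=none; bids=[-] asks=[#3:8@96]
After op 4 [order #4] limit_buy(price=100, qty=4): fills=#4x#3:4@96; bids=[-] asks=[#3:4@96]
After op 5 [order #5] limit_sell(price=105, qty=10): fills=none; bids=[-] asks=[#3:4@96 #5:10@105]
After op 6 [order #6] limit_sell(price=102, qty=1): fills=none; bids=[-] asks=[#3:4@96 #6:1@102 #5:10@105]
After op 7 [order #7] market_buy(qty=1): fills=#7x#3:1@96; bids=[-] asks=[#3:3@96 #6:1@102 #5:10@105]
After op 8 [order #8] limit_buy(price=105, qty=10): fills=#8x#3:3@96 #8x#6:1@102 #8x#5:6@105; bids=[-] asks=[#5:4@105]

Answer: BIDS (highest first):
  (empty)
ASKS (lowest first):
  #5: 4@105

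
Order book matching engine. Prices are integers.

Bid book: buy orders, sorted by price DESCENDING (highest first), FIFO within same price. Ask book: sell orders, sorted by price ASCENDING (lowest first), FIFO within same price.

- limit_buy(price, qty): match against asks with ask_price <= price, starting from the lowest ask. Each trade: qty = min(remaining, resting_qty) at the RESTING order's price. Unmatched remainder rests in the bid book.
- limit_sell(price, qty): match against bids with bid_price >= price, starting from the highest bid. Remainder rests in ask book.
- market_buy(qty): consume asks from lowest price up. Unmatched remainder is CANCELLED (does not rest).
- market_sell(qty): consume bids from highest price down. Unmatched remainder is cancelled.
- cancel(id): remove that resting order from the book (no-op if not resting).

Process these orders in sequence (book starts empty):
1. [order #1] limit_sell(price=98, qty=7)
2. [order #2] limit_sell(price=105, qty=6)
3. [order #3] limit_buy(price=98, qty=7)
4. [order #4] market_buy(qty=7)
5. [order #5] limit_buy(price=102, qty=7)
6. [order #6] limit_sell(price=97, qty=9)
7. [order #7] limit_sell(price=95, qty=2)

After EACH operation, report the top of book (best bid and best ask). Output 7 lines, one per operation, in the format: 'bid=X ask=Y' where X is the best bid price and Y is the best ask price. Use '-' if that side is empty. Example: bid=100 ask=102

Answer: bid=- ask=98
bid=- ask=98
bid=- ask=105
bid=- ask=-
bid=102 ask=-
bid=- ask=97
bid=- ask=95

Derivation:
After op 1 [order #1] limit_sell(price=98, qty=7): fills=none; bids=[-] asks=[#1:7@98]
After op 2 [order #2] limit_sell(price=105, qty=6): fills=none; bids=[-] asks=[#1:7@98 #2:6@105]
After op 3 [order #3] limit_buy(price=98, qty=7): fills=#3x#1:7@98; bids=[-] asks=[#2:6@105]
After op 4 [order #4] market_buy(qty=7): fills=#4x#2:6@105; bids=[-] asks=[-]
After op 5 [order #5] limit_buy(price=102, qty=7): fills=none; bids=[#5:7@102] asks=[-]
After op 6 [order #6] limit_sell(price=97, qty=9): fills=#5x#6:7@102; bids=[-] asks=[#6:2@97]
After op 7 [order #7] limit_sell(price=95, qty=2): fills=none; bids=[-] asks=[#7:2@95 #6:2@97]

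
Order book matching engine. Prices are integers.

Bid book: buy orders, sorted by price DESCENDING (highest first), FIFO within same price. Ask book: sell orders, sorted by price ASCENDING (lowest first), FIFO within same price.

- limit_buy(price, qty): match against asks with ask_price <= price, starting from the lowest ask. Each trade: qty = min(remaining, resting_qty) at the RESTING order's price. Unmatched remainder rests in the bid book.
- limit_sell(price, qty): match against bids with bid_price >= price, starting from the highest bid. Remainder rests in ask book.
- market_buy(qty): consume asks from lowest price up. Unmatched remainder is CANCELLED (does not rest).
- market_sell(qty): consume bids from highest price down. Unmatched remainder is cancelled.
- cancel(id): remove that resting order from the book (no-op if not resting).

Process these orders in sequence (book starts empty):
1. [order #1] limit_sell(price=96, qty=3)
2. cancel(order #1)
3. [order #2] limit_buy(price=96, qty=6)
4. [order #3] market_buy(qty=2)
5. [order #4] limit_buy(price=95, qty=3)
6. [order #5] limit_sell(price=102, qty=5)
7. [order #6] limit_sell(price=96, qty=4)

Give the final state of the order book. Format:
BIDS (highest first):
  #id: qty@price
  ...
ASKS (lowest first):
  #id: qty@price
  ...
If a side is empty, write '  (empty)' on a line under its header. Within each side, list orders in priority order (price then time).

After op 1 [order #1] limit_sell(price=96, qty=3): fills=none; bids=[-] asks=[#1:3@96]
After op 2 cancel(order #1): fills=none; bids=[-] asks=[-]
After op 3 [order #2] limit_buy(price=96, qty=6): fills=none; bids=[#2:6@96] asks=[-]
After op 4 [order #3] market_buy(qty=2): fills=none; bids=[#2:6@96] asks=[-]
After op 5 [order #4] limit_buy(price=95, qty=3): fills=none; bids=[#2:6@96 #4:3@95] asks=[-]
After op 6 [order #5] limit_sell(price=102, qty=5): fills=none; bids=[#2:6@96 #4:3@95] asks=[#5:5@102]
After op 7 [order #6] limit_sell(price=96, qty=4): fills=#2x#6:4@96; bids=[#2:2@96 #4:3@95] asks=[#5:5@102]

Answer: BIDS (highest first):
  #2: 2@96
  #4: 3@95
ASKS (lowest first):
  #5: 5@102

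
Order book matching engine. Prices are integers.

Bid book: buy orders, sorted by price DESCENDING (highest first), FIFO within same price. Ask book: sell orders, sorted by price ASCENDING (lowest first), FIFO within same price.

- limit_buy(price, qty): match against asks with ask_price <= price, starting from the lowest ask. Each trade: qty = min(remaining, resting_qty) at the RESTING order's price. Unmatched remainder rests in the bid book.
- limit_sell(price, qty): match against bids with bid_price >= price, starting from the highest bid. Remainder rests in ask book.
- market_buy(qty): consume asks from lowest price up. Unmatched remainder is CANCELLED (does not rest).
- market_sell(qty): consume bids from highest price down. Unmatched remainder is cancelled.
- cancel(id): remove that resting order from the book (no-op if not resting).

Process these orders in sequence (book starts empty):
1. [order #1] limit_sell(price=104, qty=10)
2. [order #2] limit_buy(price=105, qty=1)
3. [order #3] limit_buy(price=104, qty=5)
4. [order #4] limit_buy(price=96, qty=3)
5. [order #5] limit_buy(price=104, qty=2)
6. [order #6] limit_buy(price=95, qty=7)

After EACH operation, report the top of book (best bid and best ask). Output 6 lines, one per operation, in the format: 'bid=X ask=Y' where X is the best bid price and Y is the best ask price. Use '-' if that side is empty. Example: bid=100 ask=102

Answer: bid=- ask=104
bid=- ask=104
bid=- ask=104
bid=96 ask=104
bid=96 ask=104
bid=96 ask=104

Derivation:
After op 1 [order #1] limit_sell(price=104, qty=10): fills=none; bids=[-] asks=[#1:10@104]
After op 2 [order #2] limit_buy(price=105, qty=1): fills=#2x#1:1@104; bids=[-] asks=[#1:9@104]
After op 3 [order #3] limit_buy(price=104, qty=5): fills=#3x#1:5@104; bids=[-] asks=[#1:4@104]
After op 4 [order #4] limit_buy(price=96, qty=3): fills=none; bids=[#4:3@96] asks=[#1:4@104]
After op 5 [order #5] limit_buy(price=104, qty=2): fills=#5x#1:2@104; bids=[#4:3@96] asks=[#1:2@104]
After op 6 [order #6] limit_buy(price=95, qty=7): fills=none; bids=[#4:3@96 #6:7@95] asks=[#1:2@104]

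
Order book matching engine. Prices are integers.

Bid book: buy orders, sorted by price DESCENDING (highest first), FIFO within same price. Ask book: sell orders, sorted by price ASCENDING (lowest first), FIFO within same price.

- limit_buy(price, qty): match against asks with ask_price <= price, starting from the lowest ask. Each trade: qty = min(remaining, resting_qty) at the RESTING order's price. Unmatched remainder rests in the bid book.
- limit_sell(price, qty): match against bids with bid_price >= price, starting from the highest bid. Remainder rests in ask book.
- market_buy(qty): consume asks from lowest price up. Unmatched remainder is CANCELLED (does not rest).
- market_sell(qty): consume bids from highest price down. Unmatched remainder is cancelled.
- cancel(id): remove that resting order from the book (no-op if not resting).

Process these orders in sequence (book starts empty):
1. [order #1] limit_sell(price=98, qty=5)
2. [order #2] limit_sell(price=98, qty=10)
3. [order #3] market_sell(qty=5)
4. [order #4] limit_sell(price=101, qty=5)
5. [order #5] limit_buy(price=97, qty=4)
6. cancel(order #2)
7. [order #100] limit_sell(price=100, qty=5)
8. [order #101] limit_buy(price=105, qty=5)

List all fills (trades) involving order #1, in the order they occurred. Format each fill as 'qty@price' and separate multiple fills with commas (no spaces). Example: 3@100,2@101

Answer: 5@98

Derivation:
After op 1 [order #1] limit_sell(price=98, qty=5): fills=none; bids=[-] asks=[#1:5@98]
After op 2 [order #2] limit_sell(price=98, qty=10): fills=none; bids=[-] asks=[#1:5@98 #2:10@98]
After op 3 [order #3] market_sell(qty=5): fills=none; bids=[-] asks=[#1:5@98 #2:10@98]
After op 4 [order #4] limit_sell(price=101, qty=5): fills=none; bids=[-] asks=[#1:5@98 #2:10@98 #4:5@101]
After op 5 [order #5] limit_buy(price=97, qty=4): fills=none; bids=[#5:4@97] asks=[#1:5@98 #2:10@98 #4:5@101]
After op 6 cancel(order #2): fills=none; bids=[#5:4@97] asks=[#1:5@98 #4:5@101]
After op 7 [order #100] limit_sell(price=100, qty=5): fills=none; bids=[#5:4@97] asks=[#1:5@98 #100:5@100 #4:5@101]
After op 8 [order #101] limit_buy(price=105, qty=5): fills=#101x#1:5@98; bids=[#5:4@97] asks=[#100:5@100 #4:5@101]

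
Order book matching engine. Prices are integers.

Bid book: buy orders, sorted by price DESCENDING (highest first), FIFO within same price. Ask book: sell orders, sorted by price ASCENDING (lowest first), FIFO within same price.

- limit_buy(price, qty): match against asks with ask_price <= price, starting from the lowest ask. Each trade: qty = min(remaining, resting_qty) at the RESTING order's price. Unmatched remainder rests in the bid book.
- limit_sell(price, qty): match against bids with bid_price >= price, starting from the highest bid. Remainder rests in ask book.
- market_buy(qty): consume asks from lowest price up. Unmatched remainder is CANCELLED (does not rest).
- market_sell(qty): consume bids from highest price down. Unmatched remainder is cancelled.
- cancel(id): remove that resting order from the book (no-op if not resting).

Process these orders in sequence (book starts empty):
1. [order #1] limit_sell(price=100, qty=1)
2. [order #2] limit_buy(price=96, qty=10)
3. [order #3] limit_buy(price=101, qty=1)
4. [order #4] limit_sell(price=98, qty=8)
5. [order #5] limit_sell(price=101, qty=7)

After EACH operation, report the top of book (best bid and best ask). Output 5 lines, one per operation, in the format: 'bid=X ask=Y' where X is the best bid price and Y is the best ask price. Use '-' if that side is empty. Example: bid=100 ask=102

Answer: bid=- ask=100
bid=96 ask=100
bid=96 ask=-
bid=96 ask=98
bid=96 ask=98

Derivation:
After op 1 [order #1] limit_sell(price=100, qty=1): fills=none; bids=[-] asks=[#1:1@100]
After op 2 [order #2] limit_buy(price=96, qty=10): fills=none; bids=[#2:10@96] asks=[#1:1@100]
After op 3 [order #3] limit_buy(price=101, qty=1): fills=#3x#1:1@100; bids=[#2:10@96] asks=[-]
After op 4 [order #4] limit_sell(price=98, qty=8): fills=none; bids=[#2:10@96] asks=[#4:8@98]
After op 5 [order #5] limit_sell(price=101, qty=7): fills=none; bids=[#2:10@96] asks=[#4:8@98 #5:7@101]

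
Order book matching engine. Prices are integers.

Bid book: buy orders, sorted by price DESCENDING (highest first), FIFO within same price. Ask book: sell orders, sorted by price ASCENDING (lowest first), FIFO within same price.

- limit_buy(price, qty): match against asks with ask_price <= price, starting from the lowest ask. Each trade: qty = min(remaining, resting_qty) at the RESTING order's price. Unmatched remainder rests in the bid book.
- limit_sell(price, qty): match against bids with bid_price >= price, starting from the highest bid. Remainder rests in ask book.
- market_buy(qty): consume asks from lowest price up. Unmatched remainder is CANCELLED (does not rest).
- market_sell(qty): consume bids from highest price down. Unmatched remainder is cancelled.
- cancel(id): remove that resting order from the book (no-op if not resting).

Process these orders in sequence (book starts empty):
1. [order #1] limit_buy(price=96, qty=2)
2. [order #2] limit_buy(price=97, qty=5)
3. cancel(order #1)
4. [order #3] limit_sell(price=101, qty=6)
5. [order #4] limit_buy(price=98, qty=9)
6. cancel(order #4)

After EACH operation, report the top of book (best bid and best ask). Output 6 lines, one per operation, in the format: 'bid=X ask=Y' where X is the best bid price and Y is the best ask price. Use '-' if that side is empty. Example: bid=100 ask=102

After op 1 [order #1] limit_buy(price=96, qty=2): fills=none; bids=[#1:2@96] asks=[-]
After op 2 [order #2] limit_buy(price=97, qty=5): fills=none; bids=[#2:5@97 #1:2@96] asks=[-]
After op 3 cancel(order #1): fills=none; bids=[#2:5@97] asks=[-]
After op 4 [order #3] limit_sell(price=101, qty=6): fills=none; bids=[#2:5@97] asks=[#3:6@101]
After op 5 [order #4] limit_buy(price=98, qty=9): fills=none; bids=[#4:9@98 #2:5@97] asks=[#3:6@101]
After op 6 cancel(order #4): fills=none; bids=[#2:5@97] asks=[#3:6@101]

Answer: bid=96 ask=-
bid=97 ask=-
bid=97 ask=-
bid=97 ask=101
bid=98 ask=101
bid=97 ask=101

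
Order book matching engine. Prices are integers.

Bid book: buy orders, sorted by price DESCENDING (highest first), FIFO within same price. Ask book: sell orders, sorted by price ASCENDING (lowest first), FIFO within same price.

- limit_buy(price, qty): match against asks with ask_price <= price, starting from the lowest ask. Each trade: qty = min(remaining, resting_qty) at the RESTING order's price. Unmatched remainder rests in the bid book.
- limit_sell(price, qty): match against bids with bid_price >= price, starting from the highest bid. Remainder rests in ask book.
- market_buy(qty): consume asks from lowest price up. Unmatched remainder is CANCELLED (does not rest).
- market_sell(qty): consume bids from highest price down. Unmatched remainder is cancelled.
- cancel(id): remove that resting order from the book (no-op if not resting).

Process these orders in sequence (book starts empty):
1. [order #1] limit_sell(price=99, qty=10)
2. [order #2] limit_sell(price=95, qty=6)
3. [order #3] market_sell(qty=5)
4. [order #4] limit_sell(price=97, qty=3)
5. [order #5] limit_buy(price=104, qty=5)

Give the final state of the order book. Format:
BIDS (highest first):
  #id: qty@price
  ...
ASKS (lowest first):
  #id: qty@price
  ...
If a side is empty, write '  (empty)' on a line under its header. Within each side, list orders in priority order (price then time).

Answer: BIDS (highest first):
  (empty)
ASKS (lowest first):
  #2: 1@95
  #4: 3@97
  #1: 10@99

Derivation:
After op 1 [order #1] limit_sell(price=99, qty=10): fills=none; bids=[-] asks=[#1:10@99]
After op 2 [order #2] limit_sell(price=95, qty=6): fills=none; bids=[-] asks=[#2:6@95 #1:10@99]
After op 3 [order #3] market_sell(qty=5): fills=none; bids=[-] asks=[#2:6@95 #1:10@99]
After op 4 [order #4] limit_sell(price=97, qty=3): fills=none; bids=[-] asks=[#2:6@95 #4:3@97 #1:10@99]
After op 5 [order #5] limit_buy(price=104, qty=5): fills=#5x#2:5@95; bids=[-] asks=[#2:1@95 #4:3@97 #1:10@99]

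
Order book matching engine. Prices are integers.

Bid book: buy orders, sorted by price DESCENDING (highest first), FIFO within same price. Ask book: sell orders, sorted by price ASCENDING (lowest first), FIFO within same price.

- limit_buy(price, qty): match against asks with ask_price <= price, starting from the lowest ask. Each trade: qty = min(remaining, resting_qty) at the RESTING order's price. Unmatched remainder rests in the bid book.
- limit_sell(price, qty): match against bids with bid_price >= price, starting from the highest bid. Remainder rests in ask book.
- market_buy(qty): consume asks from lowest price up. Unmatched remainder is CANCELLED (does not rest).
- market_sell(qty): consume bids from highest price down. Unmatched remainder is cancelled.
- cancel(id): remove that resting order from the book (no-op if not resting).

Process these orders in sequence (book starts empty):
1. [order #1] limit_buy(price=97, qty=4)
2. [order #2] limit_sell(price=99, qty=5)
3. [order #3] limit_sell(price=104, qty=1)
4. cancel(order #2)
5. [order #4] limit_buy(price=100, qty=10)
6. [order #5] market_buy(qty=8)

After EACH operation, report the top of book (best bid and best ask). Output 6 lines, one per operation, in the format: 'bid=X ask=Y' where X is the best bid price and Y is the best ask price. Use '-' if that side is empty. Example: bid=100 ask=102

After op 1 [order #1] limit_buy(price=97, qty=4): fills=none; bids=[#1:4@97] asks=[-]
After op 2 [order #2] limit_sell(price=99, qty=5): fills=none; bids=[#1:4@97] asks=[#2:5@99]
After op 3 [order #3] limit_sell(price=104, qty=1): fills=none; bids=[#1:4@97] asks=[#2:5@99 #3:1@104]
After op 4 cancel(order #2): fills=none; bids=[#1:4@97] asks=[#3:1@104]
After op 5 [order #4] limit_buy(price=100, qty=10): fills=none; bids=[#4:10@100 #1:4@97] asks=[#3:1@104]
After op 6 [order #5] market_buy(qty=8): fills=#5x#3:1@104; bids=[#4:10@100 #1:4@97] asks=[-]

Answer: bid=97 ask=-
bid=97 ask=99
bid=97 ask=99
bid=97 ask=104
bid=100 ask=104
bid=100 ask=-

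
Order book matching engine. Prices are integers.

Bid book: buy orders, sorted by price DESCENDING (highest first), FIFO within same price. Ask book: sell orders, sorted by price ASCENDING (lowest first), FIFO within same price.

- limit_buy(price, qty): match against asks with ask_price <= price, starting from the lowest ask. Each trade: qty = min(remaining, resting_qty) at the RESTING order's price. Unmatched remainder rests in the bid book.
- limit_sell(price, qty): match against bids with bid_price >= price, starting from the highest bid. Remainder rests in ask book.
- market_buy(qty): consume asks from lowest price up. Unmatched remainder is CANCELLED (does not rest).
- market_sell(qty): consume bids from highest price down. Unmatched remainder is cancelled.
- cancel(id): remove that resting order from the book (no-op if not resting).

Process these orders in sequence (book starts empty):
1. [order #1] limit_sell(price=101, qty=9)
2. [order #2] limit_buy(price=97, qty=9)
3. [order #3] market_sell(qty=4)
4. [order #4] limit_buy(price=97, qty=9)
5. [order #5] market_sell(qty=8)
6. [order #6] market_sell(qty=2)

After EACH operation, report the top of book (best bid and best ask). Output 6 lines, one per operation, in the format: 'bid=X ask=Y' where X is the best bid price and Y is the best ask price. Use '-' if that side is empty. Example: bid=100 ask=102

After op 1 [order #1] limit_sell(price=101, qty=9): fills=none; bids=[-] asks=[#1:9@101]
After op 2 [order #2] limit_buy(price=97, qty=9): fills=none; bids=[#2:9@97] asks=[#1:9@101]
After op 3 [order #3] market_sell(qty=4): fills=#2x#3:4@97; bids=[#2:5@97] asks=[#1:9@101]
After op 4 [order #4] limit_buy(price=97, qty=9): fills=none; bids=[#2:5@97 #4:9@97] asks=[#1:9@101]
After op 5 [order #5] market_sell(qty=8): fills=#2x#5:5@97 #4x#5:3@97; bids=[#4:6@97] asks=[#1:9@101]
After op 6 [order #6] market_sell(qty=2): fills=#4x#6:2@97; bids=[#4:4@97] asks=[#1:9@101]

Answer: bid=- ask=101
bid=97 ask=101
bid=97 ask=101
bid=97 ask=101
bid=97 ask=101
bid=97 ask=101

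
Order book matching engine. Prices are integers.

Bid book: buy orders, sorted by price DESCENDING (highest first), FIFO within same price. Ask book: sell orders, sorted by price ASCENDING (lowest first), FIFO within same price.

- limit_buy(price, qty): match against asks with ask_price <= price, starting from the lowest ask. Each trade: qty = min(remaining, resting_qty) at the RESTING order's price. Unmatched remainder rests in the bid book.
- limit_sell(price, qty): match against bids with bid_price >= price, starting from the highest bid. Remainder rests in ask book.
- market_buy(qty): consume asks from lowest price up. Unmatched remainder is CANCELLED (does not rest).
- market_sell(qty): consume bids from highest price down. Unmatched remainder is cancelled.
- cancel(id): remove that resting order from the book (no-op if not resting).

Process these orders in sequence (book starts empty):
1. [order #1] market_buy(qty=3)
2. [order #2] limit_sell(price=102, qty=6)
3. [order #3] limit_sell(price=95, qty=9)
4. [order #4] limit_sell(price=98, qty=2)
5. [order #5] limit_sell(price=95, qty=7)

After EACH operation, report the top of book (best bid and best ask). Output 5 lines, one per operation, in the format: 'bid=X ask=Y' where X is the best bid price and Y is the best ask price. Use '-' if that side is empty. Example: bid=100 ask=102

After op 1 [order #1] market_buy(qty=3): fills=none; bids=[-] asks=[-]
After op 2 [order #2] limit_sell(price=102, qty=6): fills=none; bids=[-] asks=[#2:6@102]
After op 3 [order #3] limit_sell(price=95, qty=9): fills=none; bids=[-] asks=[#3:9@95 #2:6@102]
After op 4 [order #4] limit_sell(price=98, qty=2): fills=none; bids=[-] asks=[#3:9@95 #4:2@98 #2:6@102]
After op 5 [order #5] limit_sell(price=95, qty=7): fills=none; bids=[-] asks=[#3:9@95 #5:7@95 #4:2@98 #2:6@102]

Answer: bid=- ask=-
bid=- ask=102
bid=- ask=95
bid=- ask=95
bid=- ask=95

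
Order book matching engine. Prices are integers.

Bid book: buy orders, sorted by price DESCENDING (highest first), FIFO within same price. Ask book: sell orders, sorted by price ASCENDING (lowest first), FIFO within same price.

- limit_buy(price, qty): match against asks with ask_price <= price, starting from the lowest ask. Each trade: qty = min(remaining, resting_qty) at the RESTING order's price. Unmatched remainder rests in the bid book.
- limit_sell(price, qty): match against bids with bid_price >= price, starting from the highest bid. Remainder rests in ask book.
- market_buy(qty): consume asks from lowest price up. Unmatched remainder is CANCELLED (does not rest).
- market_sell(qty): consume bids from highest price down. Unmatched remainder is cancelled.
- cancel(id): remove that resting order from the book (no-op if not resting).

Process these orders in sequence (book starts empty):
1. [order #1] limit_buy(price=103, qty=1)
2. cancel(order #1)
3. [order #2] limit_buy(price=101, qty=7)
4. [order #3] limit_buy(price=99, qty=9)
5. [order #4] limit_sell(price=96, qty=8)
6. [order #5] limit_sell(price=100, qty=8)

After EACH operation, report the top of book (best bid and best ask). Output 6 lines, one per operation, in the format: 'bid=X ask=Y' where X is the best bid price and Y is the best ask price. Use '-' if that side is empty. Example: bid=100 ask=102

Answer: bid=103 ask=-
bid=- ask=-
bid=101 ask=-
bid=101 ask=-
bid=99 ask=-
bid=99 ask=100

Derivation:
After op 1 [order #1] limit_buy(price=103, qty=1): fills=none; bids=[#1:1@103] asks=[-]
After op 2 cancel(order #1): fills=none; bids=[-] asks=[-]
After op 3 [order #2] limit_buy(price=101, qty=7): fills=none; bids=[#2:7@101] asks=[-]
After op 4 [order #3] limit_buy(price=99, qty=9): fills=none; bids=[#2:7@101 #3:9@99] asks=[-]
After op 5 [order #4] limit_sell(price=96, qty=8): fills=#2x#4:7@101 #3x#4:1@99; bids=[#3:8@99] asks=[-]
After op 6 [order #5] limit_sell(price=100, qty=8): fills=none; bids=[#3:8@99] asks=[#5:8@100]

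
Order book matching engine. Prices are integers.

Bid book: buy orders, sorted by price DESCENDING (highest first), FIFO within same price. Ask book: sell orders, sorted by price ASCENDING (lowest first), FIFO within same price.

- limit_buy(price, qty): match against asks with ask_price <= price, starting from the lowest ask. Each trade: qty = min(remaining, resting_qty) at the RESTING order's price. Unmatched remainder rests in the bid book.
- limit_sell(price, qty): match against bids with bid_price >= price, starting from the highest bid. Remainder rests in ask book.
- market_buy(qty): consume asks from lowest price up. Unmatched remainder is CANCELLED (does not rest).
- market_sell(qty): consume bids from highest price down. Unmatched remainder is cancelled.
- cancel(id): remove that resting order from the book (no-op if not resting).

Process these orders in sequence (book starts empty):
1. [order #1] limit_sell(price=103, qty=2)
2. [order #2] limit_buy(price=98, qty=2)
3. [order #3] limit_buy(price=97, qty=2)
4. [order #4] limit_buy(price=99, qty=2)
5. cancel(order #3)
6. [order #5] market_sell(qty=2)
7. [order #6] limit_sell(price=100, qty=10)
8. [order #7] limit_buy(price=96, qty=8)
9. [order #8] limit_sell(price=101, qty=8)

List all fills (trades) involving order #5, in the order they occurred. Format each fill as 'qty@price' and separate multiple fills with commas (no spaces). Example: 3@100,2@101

After op 1 [order #1] limit_sell(price=103, qty=2): fills=none; bids=[-] asks=[#1:2@103]
After op 2 [order #2] limit_buy(price=98, qty=2): fills=none; bids=[#2:2@98] asks=[#1:2@103]
After op 3 [order #3] limit_buy(price=97, qty=2): fills=none; bids=[#2:2@98 #3:2@97] asks=[#1:2@103]
After op 4 [order #4] limit_buy(price=99, qty=2): fills=none; bids=[#4:2@99 #2:2@98 #3:2@97] asks=[#1:2@103]
After op 5 cancel(order #3): fills=none; bids=[#4:2@99 #2:2@98] asks=[#1:2@103]
After op 6 [order #5] market_sell(qty=2): fills=#4x#5:2@99; bids=[#2:2@98] asks=[#1:2@103]
After op 7 [order #6] limit_sell(price=100, qty=10): fills=none; bids=[#2:2@98] asks=[#6:10@100 #1:2@103]
After op 8 [order #7] limit_buy(price=96, qty=8): fills=none; bids=[#2:2@98 #7:8@96] asks=[#6:10@100 #1:2@103]
After op 9 [order #8] limit_sell(price=101, qty=8): fills=none; bids=[#2:2@98 #7:8@96] asks=[#6:10@100 #8:8@101 #1:2@103]

Answer: 2@99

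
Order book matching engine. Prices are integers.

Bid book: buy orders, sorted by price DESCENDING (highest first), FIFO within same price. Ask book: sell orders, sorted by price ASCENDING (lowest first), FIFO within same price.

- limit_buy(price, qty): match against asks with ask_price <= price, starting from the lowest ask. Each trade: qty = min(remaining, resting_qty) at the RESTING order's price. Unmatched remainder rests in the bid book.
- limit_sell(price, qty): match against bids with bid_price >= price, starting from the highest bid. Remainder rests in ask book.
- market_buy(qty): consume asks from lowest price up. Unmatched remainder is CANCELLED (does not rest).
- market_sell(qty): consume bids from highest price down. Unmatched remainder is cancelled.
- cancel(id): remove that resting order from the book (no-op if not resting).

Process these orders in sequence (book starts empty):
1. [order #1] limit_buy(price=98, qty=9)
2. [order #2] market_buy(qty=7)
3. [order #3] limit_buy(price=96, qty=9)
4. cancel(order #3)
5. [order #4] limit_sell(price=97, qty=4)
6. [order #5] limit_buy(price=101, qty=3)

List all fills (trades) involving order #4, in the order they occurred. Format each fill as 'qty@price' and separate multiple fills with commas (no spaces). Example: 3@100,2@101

After op 1 [order #1] limit_buy(price=98, qty=9): fills=none; bids=[#1:9@98] asks=[-]
After op 2 [order #2] market_buy(qty=7): fills=none; bids=[#1:9@98] asks=[-]
After op 3 [order #3] limit_buy(price=96, qty=9): fills=none; bids=[#1:9@98 #3:9@96] asks=[-]
After op 4 cancel(order #3): fills=none; bids=[#1:9@98] asks=[-]
After op 5 [order #4] limit_sell(price=97, qty=4): fills=#1x#4:4@98; bids=[#1:5@98] asks=[-]
After op 6 [order #5] limit_buy(price=101, qty=3): fills=none; bids=[#5:3@101 #1:5@98] asks=[-]

Answer: 4@98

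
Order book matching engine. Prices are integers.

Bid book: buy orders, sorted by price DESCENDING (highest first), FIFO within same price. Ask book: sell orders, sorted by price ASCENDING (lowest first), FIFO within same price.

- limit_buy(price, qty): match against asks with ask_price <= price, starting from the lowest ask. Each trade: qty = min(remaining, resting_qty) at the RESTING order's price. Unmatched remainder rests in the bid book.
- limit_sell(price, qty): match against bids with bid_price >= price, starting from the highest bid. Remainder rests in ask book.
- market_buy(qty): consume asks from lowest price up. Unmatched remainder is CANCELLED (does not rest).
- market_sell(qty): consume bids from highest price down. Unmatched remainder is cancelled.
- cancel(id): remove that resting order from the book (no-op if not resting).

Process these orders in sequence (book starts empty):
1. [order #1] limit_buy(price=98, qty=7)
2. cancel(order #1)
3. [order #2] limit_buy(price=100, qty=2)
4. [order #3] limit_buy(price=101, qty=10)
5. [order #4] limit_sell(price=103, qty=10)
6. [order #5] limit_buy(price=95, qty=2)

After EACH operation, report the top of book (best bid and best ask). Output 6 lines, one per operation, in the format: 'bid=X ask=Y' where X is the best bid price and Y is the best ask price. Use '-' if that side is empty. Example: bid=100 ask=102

After op 1 [order #1] limit_buy(price=98, qty=7): fills=none; bids=[#1:7@98] asks=[-]
After op 2 cancel(order #1): fills=none; bids=[-] asks=[-]
After op 3 [order #2] limit_buy(price=100, qty=2): fills=none; bids=[#2:2@100] asks=[-]
After op 4 [order #3] limit_buy(price=101, qty=10): fills=none; bids=[#3:10@101 #2:2@100] asks=[-]
After op 5 [order #4] limit_sell(price=103, qty=10): fills=none; bids=[#3:10@101 #2:2@100] asks=[#4:10@103]
After op 6 [order #5] limit_buy(price=95, qty=2): fills=none; bids=[#3:10@101 #2:2@100 #5:2@95] asks=[#4:10@103]

Answer: bid=98 ask=-
bid=- ask=-
bid=100 ask=-
bid=101 ask=-
bid=101 ask=103
bid=101 ask=103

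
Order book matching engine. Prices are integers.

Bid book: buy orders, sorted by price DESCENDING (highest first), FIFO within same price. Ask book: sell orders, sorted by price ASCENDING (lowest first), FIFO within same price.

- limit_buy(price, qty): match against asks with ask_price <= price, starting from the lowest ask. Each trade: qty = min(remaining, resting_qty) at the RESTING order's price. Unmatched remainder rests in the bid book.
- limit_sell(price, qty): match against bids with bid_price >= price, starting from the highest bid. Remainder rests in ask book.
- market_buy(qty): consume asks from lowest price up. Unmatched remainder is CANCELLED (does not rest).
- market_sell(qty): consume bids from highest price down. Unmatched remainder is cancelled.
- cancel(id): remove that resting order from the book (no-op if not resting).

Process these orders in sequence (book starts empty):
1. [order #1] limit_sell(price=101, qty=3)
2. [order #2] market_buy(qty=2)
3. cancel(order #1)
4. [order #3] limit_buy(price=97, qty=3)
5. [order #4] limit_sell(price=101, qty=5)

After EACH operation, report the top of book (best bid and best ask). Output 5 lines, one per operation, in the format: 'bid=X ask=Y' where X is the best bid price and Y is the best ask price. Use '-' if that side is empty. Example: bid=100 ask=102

Answer: bid=- ask=101
bid=- ask=101
bid=- ask=-
bid=97 ask=-
bid=97 ask=101

Derivation:
After op 1 [order #1] limit_sell(price=101, qty=3): fills=none; bids=[-] asks=[#1:3@101]
After op 2 [order #2] market_buy(qty=2): fills=#2x#1:2@101; bids=[-] asks=[#1:1@101]
After op 3 cancel(order #1): fills=none; bids=[-] asks=[-]
After op 4 [order #3] limit_buy(price=97, qty=3): fills=none; bids=[#3:3@97] asks=[-]
After op 5 [order #4] limit_sell(price=101, qty=5): fills=none; bids=[#3:3@97] asks=[#4:5@101]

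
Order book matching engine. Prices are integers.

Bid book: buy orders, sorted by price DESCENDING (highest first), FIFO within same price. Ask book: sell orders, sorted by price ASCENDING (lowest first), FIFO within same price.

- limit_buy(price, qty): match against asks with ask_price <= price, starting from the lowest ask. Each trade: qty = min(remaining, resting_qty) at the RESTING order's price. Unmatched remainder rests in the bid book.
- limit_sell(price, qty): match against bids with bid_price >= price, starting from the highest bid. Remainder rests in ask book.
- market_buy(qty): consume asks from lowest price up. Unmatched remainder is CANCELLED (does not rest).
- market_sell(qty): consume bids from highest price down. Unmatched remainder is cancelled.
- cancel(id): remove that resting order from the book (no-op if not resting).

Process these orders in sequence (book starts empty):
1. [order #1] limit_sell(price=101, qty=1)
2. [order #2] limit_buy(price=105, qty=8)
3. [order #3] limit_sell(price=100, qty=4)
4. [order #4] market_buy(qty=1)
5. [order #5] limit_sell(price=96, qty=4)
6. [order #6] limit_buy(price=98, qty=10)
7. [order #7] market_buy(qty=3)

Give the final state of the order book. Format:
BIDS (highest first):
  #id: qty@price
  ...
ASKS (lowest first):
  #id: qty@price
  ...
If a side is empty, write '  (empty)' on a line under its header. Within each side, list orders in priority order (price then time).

After op 1 [order #1] limit_sell(price=101, qty=1): fills=none; bids=[-] asks=[#1:1@101]
After op 2 [order #2] limit_buy(price=105, qty=8): fills=#2x#1:1@101; bids=[#2:7@105] asks=[-]
After op 3 [order #3] limit_sell(price=100, qty=4): fills=#2x#3:4@105; bids=[#2:3@105] asks=[-]
After op 4 [order #4] market_buy(qty=1): fills=none; bids=[#2:3@105] asks=[-]
After op 5 [order #5] limit_sell(price=96, qty=4): fills=#2x#5:3@105; bids=[-] asks=[#5:1@96]
After op 6 [order #6] limit_buy(price=98, qty=10): fills=#6x#5:1@96; bids=[#6:9@98] asks=[-]
After op 7 [order #7] market_buy(qty=3): fills=none; bids=[#6:9@98] asks=[-]

Answer: BIDS (highest first):
  #6: 9@98
ASKS (lowest first):
  (empty)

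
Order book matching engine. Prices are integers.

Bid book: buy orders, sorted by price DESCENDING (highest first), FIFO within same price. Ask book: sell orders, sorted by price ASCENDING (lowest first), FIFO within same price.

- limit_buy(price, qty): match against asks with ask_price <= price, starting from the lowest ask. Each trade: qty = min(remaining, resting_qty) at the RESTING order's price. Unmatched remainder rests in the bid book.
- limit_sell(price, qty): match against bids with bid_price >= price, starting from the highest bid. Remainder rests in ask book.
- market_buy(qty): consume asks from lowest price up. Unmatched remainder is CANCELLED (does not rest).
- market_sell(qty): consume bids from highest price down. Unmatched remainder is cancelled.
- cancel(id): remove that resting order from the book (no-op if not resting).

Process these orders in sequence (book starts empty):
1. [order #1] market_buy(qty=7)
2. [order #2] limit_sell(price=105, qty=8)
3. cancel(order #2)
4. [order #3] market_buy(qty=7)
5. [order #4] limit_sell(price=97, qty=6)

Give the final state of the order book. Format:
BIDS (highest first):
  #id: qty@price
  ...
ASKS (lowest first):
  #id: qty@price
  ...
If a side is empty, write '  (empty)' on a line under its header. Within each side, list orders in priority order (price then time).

After op 1 [order #1] market_buy(qty=7): fills=none; bids=[-] asks=[-]
After op 2 [order #2] limit_sell(price=105, qty=8): fills=none; bids=[-] asks=[#2:8@105]
After op 3 cancel(order #2): fills=none; bids=[-] asks=[-]
After op 4 [order #3] market_buy(qty=7): fills=none; bids=[-] asks=[-]
After op 5 [order #4] limit_sell(price=97, qty=6): fills=none; bids=[-] asks=[#4:6@97]

Answer: BIDS (highest first):
  (empty)
ASKS (lowest first):
  #4: 6@97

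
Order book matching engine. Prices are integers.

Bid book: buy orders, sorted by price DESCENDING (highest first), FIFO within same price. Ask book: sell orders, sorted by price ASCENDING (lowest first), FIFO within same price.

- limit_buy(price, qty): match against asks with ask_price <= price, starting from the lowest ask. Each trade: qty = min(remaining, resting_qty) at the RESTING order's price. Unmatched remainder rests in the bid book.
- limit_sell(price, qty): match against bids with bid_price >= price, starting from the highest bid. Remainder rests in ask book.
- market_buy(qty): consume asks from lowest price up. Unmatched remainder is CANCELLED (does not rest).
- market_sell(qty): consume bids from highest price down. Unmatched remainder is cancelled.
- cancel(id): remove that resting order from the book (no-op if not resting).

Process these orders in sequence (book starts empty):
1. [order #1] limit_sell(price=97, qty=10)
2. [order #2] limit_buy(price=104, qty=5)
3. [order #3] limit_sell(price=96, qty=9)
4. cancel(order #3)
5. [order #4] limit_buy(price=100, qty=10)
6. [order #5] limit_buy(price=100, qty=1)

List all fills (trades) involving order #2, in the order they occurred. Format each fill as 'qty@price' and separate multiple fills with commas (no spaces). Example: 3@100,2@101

After op 1 [order #1] limit_sell(price=97, qty=10): fills=none; bids=[-] asks=[#1:10@97]
After op 2 [order #2] limit_buy(price=104, qty=5): fills=#2x#1:5@97; bids=[-] asks=[#1:5@97]
After op 3 [order #3] limit_sell(price=96, qty=9): fills=none; bids=[-] asks=[#3:9@96 #1:5@97]
After op 4 cancel(order #3): fills=none; bids=[-] asks=[#1:5@97]
After op 5 [order #4] limit_buy(price=100, qty=10): fills=#4x#1:5@97; bids=[#4:5@100] asks=[-]
After op 6 [order #5] limit_buy(price=100, qty=1): fills=none; bids=[#4:5@100 #5:1@100] asks=[-]

Answer: 5@97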